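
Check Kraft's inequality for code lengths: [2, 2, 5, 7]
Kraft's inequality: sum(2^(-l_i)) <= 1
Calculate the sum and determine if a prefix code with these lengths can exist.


Sum = 2^(-2) + 2^(-2) + 2^(-5) + 2^(-7)
    = 0.25 + 0.25 + 0.03125 + 0.0078125
    = 69/128 = 0.5390625
Since 0.5390625 <= 1, Kraft's inequality IS satisfied.
A prefix code with these lengths CAN exist.

Kraft sum = 0.5390625. Satisfied.


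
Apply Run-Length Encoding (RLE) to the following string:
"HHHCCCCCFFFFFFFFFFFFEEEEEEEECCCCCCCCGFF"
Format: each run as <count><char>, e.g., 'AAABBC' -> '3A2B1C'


Scanning runs left to right:
  i=0: run of 'H' x 3 -> '3H'
  i=3: run of 'C' x 5 -> '5C'
  i=8: run of 'F' x 12 -> '12F'
  i=20: run of 'E' x 8 -> '8E'
  i=28: run of 'C' x 8 -> '8C'
  i=36: run of 'G' x 1 -> '1G'
  i=37: run of 'F' x 2 -> '2F'

RLE = 3H5C12F8E8C1G2F


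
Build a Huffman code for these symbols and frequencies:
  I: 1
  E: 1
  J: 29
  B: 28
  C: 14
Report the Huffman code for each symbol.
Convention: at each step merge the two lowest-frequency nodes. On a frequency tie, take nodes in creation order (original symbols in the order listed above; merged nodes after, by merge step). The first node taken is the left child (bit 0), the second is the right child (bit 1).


Huffman tree construction:
Step 1: Merge I(1) + E(1) = 2
Step 2: Merge (I+E)(2) + C(14) = 16
Step 3: Merge ((I+E)+C)(16) + B(28) = 44
Step 4: Merge J(29) + (((I+E)+C)+B)(44) = 73
Read each symbol's code off the tree from the root (left child = 0, right child = 1).

Codes:
  I: 1000 (length 4)
  E: 1001 (length 4)
  J: 0 (length 1)
  B: 11 (length 2)
  C: 101 (length 3)
Average code length: 135/73 = 1.8493 bits/symbol


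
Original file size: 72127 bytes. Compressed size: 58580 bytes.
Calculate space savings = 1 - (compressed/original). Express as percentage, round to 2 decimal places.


ratio = compressed/original = 58580/72127 = 0.812179
savings = 1 - ratio = 1 - 0.812179 = 0.187821
as a percentage: 0.187821 * 100 = 18.78%

Space savings = 1 - 58580/72127 = 18.78%


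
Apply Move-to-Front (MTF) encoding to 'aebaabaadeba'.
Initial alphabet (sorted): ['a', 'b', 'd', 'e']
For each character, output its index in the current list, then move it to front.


MTF encoding:
'a': index 0 in ['a', 'b', 'd', 'e'] -> ['a', 'b', 'd', 'e']
'e': index 3 in ['a', 'b', 'd', 'e'] -> ['e', 'a', 'b', 'd']
'b': index 2 in ['e', 'a', 'b', 'd'] -> ['b', 'e', 'a', 'd']
'a': index 2 in ['b', 'e', 'a', 'd'] -> ['a', 'b', 'e', 'd']
'a': index 0 in ['a', 'b', 'e', 'd'] -> ['a', 'b', 'e', 'd']
'b': index 1 in ['a', 'b', 'e', 'd'] -> ['b', 'a', 'e', 'd']
'a': index 1 in ['b', 'a', 'e', 'd'] -> ['a', 'b', 'e', 'd']
'a': index 0 in ['a', 'b', 'e', 'd'] -> ['a', 'b', 'e', 'd']
'd': index 3 in ['a', 'b', 'e', 'd'] -> ['d', 'a', 'b', 'e']
'e': index 3 in ['d', 'a', 'b', 'e'] -> ['e', 'd', 'a', 'b']
'b': index 3 in ['e', 'd', 'a', 'b'] -> ['b', 'e', 'd', 'a']
'a': index 3 in ['b', 'e', 'd', 'a'] -> ['a', 'b', 'e', 'd']


Output: [0, 3, 2, 2, 0, 1, 1, 0, 3, 3, 3, 3]


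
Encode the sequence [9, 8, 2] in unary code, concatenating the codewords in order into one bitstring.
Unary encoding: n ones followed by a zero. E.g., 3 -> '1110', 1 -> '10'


Encode each number as n ones followed by a terminating 0:
  9 -> 1111111110 (10 bits)
  8 -> 111111110 (9 bits)
  2 -> 110 (3 bits)
Total length = 10 + 9 + 3 = 22 bits.

Unary([9, 8, 2]) = 1111111110111111110110 (22 bits)


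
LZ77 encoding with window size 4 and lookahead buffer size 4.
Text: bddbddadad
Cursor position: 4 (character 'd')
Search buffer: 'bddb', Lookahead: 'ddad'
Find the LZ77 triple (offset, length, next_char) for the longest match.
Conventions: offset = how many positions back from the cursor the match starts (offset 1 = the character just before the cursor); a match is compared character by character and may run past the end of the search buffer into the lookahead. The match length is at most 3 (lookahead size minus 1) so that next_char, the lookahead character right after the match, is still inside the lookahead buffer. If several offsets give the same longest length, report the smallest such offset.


Try each offset into the search buffer:
  offset=1 (pos 3, char 'b'): match length 0
  offset=2 (pos 2, char 'd'): match length 1
  offset=3 (pos 1, char 'd'): match length 2
  offset=4 (pos 0, char 'b'): match length 0
Longest match has length 2 at offset 3.
next_char = character at position 4 + 2 = 6 -> 'a'

Best match: offset=3, length=2 (matching 'dd' starting at position 1)
LZ77 triple: (3, 2, 'a')


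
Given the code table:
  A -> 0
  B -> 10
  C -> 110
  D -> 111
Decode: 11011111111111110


Decoding:
110 -> C
111 -> D
111 -> D
111 -> D
111 -> D
10 -> B


Result: CDDDDB


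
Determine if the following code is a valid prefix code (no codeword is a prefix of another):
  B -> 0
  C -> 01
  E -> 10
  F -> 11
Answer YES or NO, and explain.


Checking each pair (does one codeword prefix another?):
  B='0' vs C='01': prefix -- VIOLATION

NO -- this is NOT a valid prefix code. B (0) is a prefix of C (01).


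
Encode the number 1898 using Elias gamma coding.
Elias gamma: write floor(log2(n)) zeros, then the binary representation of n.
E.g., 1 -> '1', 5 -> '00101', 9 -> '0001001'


num_bits = floor(log2(1898)) + 1 = 11
leading_zeros = num_bits - 1 = 10
binary(1898) = 11101101010

Elias gamma(1898) = '0000000000' + '11101101010' = 000000000011101101010 (21 bits)


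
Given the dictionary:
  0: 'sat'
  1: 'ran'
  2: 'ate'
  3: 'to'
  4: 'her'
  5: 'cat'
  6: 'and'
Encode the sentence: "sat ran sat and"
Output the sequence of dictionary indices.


Look up each word in the dictionary:
  'sat' -> 0
  'ran' -> 1
  'sat' -> 0
  'and' -> 6

Encoded: [0, 1, 0, 6]


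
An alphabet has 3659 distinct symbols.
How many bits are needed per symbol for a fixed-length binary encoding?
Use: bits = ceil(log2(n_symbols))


log2(3659) = 11.8372
Bracket: 2^11 = 2048 < 3659 <= 2^12 = 4096
So ceil(log2(3659)) = 12

bits = ceil(log2(3659)) = ceil(11.8372) = 12 bits


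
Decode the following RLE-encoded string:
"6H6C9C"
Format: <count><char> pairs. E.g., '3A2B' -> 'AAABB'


Expanding each <count><char> pair:
  6H -> 'HHHHHH'
  6C -> 'CCCCCC'
  9C -> 'CCCCCCCCC'

Decoded = HHHHHHCCCCCCCCCCCCCCC


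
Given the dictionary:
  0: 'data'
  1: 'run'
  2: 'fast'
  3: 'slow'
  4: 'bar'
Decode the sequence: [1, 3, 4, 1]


Look up each index in the dictionary:
  1 -> 'run'
  3 -> 'slow'
  4 -> 'bar'
  1 -> 'run'

Decoded: "run slow bar run"


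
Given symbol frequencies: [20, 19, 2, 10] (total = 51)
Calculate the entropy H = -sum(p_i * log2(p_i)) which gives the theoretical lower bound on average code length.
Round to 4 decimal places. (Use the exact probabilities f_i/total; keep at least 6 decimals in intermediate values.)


Per-symbol terms -p_i * log2(p_i) with p_i = f_i/51:
  p = 20/51 = 0.392157: log2(p) = -1.350497, -p*log2(p) = 0.529607
  p = 19/51 = 0.372549: log2(p) = -1.424498, -p*log2(p) = 0.530695
  p = 2/51 = 0.039216: log2(p) = -4.672425, -p*log2(p) = 0.183232
  p = 10/51 = 0.196078: log2(p) = -2.350497, -p*log2(p) = 0.460882
H = 0.529607 + 0.530695 + 0.183232 + 0.460882 = 1.704416

H = 1.7044 bits/symbol


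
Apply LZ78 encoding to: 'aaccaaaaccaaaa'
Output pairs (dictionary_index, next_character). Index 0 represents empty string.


LZ78 encoding steps:
Dictionary: {0: ''}
Step 1: w='' (idx 0), next='a' -> output (0, 'a'), add 'a' as idx 1
Step 2: w='a' (idx 1), next='c' -> output (1, 'c'), add 'ac' as idx 2
Step 3: w='' (idx 0), next='c' -> output (0, 'c'), add 'c' as idx 3
Step 4: w='a' (idx 1), next='a' -> output (1, 'a'), add 'aa' as idx 4
Step 5: w='aa' (idx 4), next='c' -> output (4, 'c'), add 'aac' as idx 5
Step 6: w='c' (idx 3), next='a' -> output (3, 'a'), add 'ca' as idx 6
Step 7: w='aa' (idx 4), next='a' -> output (4, 'a'), add 'aaa' as idx 7


Encoded: [(0, 'a'), (1, 'c'), (0, 'c'), (1, 'a'), (4, 'c'), (3, 'a'), (4, 'a')]


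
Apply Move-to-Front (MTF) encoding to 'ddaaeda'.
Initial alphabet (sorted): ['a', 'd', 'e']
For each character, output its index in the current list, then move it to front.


MTF encoding:
'd': index 1 in ['a', 'd', 'e'] -> ['d', 'a', 'e']
'd': index 0 in ['d', 'a', 'e'] -> ['d', 'a', 'e']
'a': index 1 in ['d', 'a', 'e'] -> ['a', 'd', 'e']
'a': index 0 in ['a', 'd', 'e'] -> ['a', 'd', 'e']
'e': index 2 in ['a', 'd', 'e'] -> ['e', 'a', 'd']
'd': index 2 in ['e', 'a', 'd'] -> ['d', 'e', 'a']
'a': index 2 in ['d', 'e', 'a'] -> ['a', 'd', 'e']


Output: [1, 0, 1, 0, 2, 2, 2]


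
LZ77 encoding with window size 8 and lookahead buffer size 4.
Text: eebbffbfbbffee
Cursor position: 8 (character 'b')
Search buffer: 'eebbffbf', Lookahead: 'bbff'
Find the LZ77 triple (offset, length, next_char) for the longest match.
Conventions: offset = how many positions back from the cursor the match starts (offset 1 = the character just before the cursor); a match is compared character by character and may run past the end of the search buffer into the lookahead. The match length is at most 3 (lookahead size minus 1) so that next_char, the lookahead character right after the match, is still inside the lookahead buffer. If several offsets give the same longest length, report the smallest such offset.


Try each offset into the search buffer:
  offset=1 (pos 7, char 'f'): match length 0
  offset=2 (pos 6, char 'b'): match length 1
  offset=3 (pos 5, char 'f'): match length 0
  offset=4 (pos 4, char 'f'): match length 0
  offset=5 (pos 3, char 'b'): match length 1
  offset=6 (pos 2, char 'b'): match length 3
  offset=7 (pos 1, char 'e'): match length 0
  offset=8 (pos 0, char 'e'): match length 0
Longest match has length 3 at offset 6.
next_char = character at position 8 + 3 = 11 -> 'f'

Best match: offset=6, length=3 (matching 'bbf' starting at position 2)
LZ77 triple: (6, 3, 'f')


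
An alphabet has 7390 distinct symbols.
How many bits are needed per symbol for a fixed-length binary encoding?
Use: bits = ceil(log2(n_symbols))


log2(7390) = 12.8514
Bracket: 2^12 = 4096 < 7390 <= 2^13 = 8192
So ceil(log2(7390)) = 13

bits = ceil(log2(7390)) = ceil(12.8514) = 13 bits


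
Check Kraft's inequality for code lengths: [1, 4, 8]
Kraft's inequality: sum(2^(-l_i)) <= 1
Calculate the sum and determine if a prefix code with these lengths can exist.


Sum = 2^(-1) + 2^(-4) + 2^(-8)
    = 0.5 + 0.0625 + 0.00390625
    = 145/256 = 0.56640625
Since 0.56640625 <= 1, Kraft's inequality IS satisfied.
A prefix code with these lengths CAN exist.

Kraft sum = 0.56640625. Satisfied.


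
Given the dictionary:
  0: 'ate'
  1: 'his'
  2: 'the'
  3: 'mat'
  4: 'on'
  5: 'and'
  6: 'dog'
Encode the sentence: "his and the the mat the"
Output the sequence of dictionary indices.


Look up each word in the dictionary:
  'his' -> 1
  'and' -> 5
  'the' -> 2
  'the' -> 2
  'mat' -> 3
  'the' -> 2

Encoded: [1, 5, 2, 2, 3, 2]


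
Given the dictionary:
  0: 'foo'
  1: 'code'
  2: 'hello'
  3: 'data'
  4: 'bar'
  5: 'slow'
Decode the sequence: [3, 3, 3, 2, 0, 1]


Look up each index in the dictionary:
  3 -> 'data'
  3 -> 'data'
  3 -> 'data'
  2 -> 'hello'
  0 -> 'foo'
  1 -> 'code'

Decoded: "data data data hello foo code"


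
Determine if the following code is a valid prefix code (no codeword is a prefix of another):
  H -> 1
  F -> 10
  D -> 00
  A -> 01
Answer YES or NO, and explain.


Checking each pair (does one codeword prefix another?):
  H='1' vs F='10': prefix -- VIOLATION

NO -- this is NOT a valid prefix code. H (1) is a prefix of F (10).


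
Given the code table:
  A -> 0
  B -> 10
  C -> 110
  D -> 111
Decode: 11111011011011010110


Decoding:
111 -> D
110 -> C
110 -> C
110 -> C
110 -> C
10 -> B
110 -> C


Result: DCCCCBC


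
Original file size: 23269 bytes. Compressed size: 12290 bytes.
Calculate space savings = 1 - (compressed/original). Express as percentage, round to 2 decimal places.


ratio = compressed/original = 12290/23269 = 0.528171
savings = 1 - ratio = 1 - 0.528171 = 0.471829
as a percentage: 0.471829 * 100 = 47.18%

Space savings = 1 - 12290/23269 = 47.18%


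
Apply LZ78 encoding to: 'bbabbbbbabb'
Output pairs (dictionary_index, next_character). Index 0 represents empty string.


LZ78 encoding steps:
Dictionary: {0: ''}
Step 1: w='' (idx 0), next='b' -> output (0, 'b'), add 'b' as idx 1
Step 2: w='b' (idx 1), next='a' -> output (1, 'a'), add 'ba' as idx 2
Step 3: w='b' (idx 1), next='b' -> output (1, 'b'), add 'bb' as idx 3
Step 4: w='bb' (idx 3), next='b' -> output (3, 'b'), add 'bbb' as idx 4
Step 5: w='' (idx 0), next='a' -> output (0, 'a'), add 'a' as idx 5
Step 6: w='bb' (idx 3), end of input -> output (3, '')


Encoded: [(0, 'b'), (1, 'a'), (1, 'b'), (3, 'b'), (0, 'a'), (3, '')]


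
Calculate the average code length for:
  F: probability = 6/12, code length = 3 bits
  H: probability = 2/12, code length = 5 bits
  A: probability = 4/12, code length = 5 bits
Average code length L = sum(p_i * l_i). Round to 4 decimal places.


Weighted contributions p_i * l_i:
  F: (6/12) * 3 = 18/12
  H: (2/12) * 5 = 10/12
  A: (4/12) * 5 = 20/12
Sum = (18 + 10 + 20)/12 = 48/12

L = 48/12 = 4.0000 bits/symbol


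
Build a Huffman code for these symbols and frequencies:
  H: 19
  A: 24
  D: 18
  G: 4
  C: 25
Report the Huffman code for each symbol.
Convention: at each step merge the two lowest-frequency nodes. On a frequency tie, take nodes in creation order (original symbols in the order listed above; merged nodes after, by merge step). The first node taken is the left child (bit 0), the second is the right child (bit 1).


Huffman tree construction:
Step 1: Merge G(4) + D(18) = 22
Step 2: Merge H(19) + (G+D)(22) = 41
Step 3: Merge A(24) + C(25) = 49
Step 4: Merge (H+(G+D))(41) + (A+C)(49) = 90
Read each symbol's code off the tree from the root (left child = 0, right child = 1).

Codes:
  H: 00 (length 2)
  A: 10 (length 2)
  D: 011 (length 3)
  G: 010 (length 3)
  C: 11 (length 2)
Average code length: 202/90 = 2.2444 bits/symbol


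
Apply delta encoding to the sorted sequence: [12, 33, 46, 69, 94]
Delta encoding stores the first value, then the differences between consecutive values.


First value: 12
Deltas:
  33 - 12 = 21
  46 - 33 = 13
  69 - 46 = 23
  94 - 69 = 25


Delta encoded: [12, 21, 13, 23, 25]


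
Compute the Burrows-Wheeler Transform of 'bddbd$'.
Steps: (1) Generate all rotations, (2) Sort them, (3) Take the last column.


Rotations (sorted):
  0: $bddbd -> last char: d
  1: bd$bdd -> last char: d
  2: bddbd$ -> last char: $
  3: d$bddb -> last char: b
  4: dbd$bd -> last char: d
  5: ddbd$b -> last char: b


BWT = dd$bdb


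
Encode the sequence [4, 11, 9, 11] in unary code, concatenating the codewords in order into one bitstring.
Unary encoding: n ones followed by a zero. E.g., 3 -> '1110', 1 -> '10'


Encode each number as n ones followed by a terminating 0:
  4 -> 11110 (5 bits)
  11 -> 111111111110 (12 bits)
  9 -> 1111111110 (10 bits)
  11 -> 111111111110 (12 bits)
Total length = 5 + 12 + 10 + 12 = 39 bits.

Unary([4, 11, 9, 11]) = 111101111111111101111111110111111111110 (39 bits)


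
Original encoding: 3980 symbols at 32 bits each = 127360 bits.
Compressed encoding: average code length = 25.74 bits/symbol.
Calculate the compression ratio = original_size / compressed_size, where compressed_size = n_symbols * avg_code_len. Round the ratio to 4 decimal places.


original_size = n_symbols * orig_bits = 3980 * 32 = 127360 bits
compressed_size = n_symbols * avg_code_len = 3980 * 25.74 = 102445.2 bits
ratio = original_size / compressed_size = 127360 / 102445.2 = 1.2432

Compression ratio = 1.2432


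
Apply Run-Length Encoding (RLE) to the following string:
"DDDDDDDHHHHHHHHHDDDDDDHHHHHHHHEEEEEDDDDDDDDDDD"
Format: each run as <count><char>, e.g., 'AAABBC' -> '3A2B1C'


Scanning runs left to right:
  i=0: run of 'D' x 7 -> '7D'
  i=7: run of 'H' x 9 -> '9H'
  i=16: run of 'D' x 6 -> '6D'
  i=22: run of 'H' x 8 -> '8H'
  i=30: run of 'E' x 5 -> '5E'
  i=35: run of 'D' x 11 -> '11D'

RLE = 7D9H6D8H5E11D


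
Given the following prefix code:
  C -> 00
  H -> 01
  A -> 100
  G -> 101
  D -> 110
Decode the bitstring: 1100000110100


Decoding step by step:
Bits 110 -> D
Bits 00 -> C
Bits 00 -> C
Bits 110 -> D
Bits 100 -> A


Decoded message: DCCDA


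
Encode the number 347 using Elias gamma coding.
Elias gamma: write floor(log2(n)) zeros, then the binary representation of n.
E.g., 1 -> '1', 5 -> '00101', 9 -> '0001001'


num_bits = floor(log2(347)) + 1 = 9
leading_zeros = num_bits - 1 = 8
binary(347) = 101011011

Elias gamma(347) = '00000000' + '101011011' = 00000000101011011 (17 bits)


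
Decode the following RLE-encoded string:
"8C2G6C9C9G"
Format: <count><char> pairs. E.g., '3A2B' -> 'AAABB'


Expanding each <count><char> pair:
  8C -> 'CCCCCCCC'
  2G -> 'GG'
  6C -> 'CCCCCC'
  9C -> 'CCCCCCCCC'
  9G -> 'GGGGGGGGG'

Decoded = CCCCCCCCGGCCCCCCCCCCCCCCCGGGGGGGGG


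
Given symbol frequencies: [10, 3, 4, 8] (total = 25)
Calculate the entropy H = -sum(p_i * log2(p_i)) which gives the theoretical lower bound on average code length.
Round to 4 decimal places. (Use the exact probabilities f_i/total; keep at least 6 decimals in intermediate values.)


Per-symbol terms -p_i * log2(p_i) with p_i = f_i/25:
  p = 10/25 = 0.400000: log2(p) = -1.321928, -p*log2(p) = 0.528771
  p = 3/25 = 0.120000: log2(p) = -3.058894, -p*log2(p) = 0.367067
  p = 4/25 = 0.160000: log2(p) = -2.643856, -p*log2(p) = 0.423017
  p = 8/25 = 0.320000: log2(p) = -1.643856, -p*log2(p) = 0.526034
H = 0.528771 + 0.367067 + 0.423017 + 0.526034 = 1.844889

H = 1.8449 bits/symbol


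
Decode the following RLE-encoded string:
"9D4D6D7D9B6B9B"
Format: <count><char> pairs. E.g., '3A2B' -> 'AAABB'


Expanding each <count><char> pair:
  9D -> 'DDDDDDDDD'
  4D -> 'DDDD'
  6D -> 'DDDDDD'
  7D -> 'DDDDDDD'
  9B -> 'BBBBBBBBB'
  6B -> 'BBBBBB'
  9B -> 'BBBBBBBBB'

Decoded = DDDDDDDDDDDDDDDDDDDDDDDDDDBBBBBBBBBBBBBBBBBBBBBBBB


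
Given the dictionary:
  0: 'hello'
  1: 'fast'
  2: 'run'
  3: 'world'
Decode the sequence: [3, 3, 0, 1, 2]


Look up each index in the dictionary:
  3 -> 'world'
  3 -> 'world'
  0 -> 'hello'
  1 -> 'fast'
  2 -> 'run'

Decoded: "world world hello fast run"


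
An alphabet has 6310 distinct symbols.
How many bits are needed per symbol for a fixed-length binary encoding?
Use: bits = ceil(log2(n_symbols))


log2(6310) = 12.6234
Bracket: 2^12 = 4096 < 6310 <= 2^13 = 8192
So ceil(log2(6310)) = 13

bits = ceil(log2(6310)) = ceil(12.6234) = 13 bits


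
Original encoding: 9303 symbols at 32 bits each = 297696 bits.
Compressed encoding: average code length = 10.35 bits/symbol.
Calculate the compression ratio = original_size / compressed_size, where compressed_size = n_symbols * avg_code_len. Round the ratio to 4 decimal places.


original_size = n_symbols * orig_bits = 9303 * 32 = 297696 bits
compressed_size = n_symbols * avg_code_len = 9303 * 10.35 = 96286.05 bits
ratio = original_size / compressed_size = 297696 / 96286.05 = 3.0918

Compression ratio = 3.0918


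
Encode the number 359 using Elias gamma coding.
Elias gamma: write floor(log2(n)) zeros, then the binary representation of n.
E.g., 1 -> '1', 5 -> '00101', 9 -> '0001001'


num_bits = floor(log2(359)) + 1 = 9
leading_zeros = num_bits - 1 = 8
binary(359) = 101100111

Elias gamma(359) = '00000000' + '101100111' = 00000000101100111 (17 bits)


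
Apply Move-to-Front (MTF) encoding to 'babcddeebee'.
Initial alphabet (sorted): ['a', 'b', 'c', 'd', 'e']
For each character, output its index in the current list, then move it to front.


MTF encoding:
'b': index 1 in ['a', 'b', 'c', 'd', 'e'] -> ['b', 'a', 'c', 'd', 'e']
'a': index 1 in ['b', 'a', 'c', 'd', 'e'] -> ['a', 'b', 'c', 'd', 'e']
'b': index 1 in ['a', 'b', 'c', 'd', 'e'] -> ['b', 'a', 'c', 'd', 'e']
'c': index 2 in ['b', 'a', 'c', 'd', 'e'] -> ['c', 'b', 'a', 'd', 'e']
'd': index 3 in ['c', 'b', 'a', 'd', 'e'] -> ['d', 'c', 'b', 'a', 'e']
'd': index 0 in ['d', 'c', 'b', 'a', 'e'] -> ['d', 'c', 'b', 'a', 'e']
'e': index 4 in ['d', 'c', 'b', 'a', 'e'] -> ['e', 'd', 'c', 'b', 'a']
'e': index 0 in ['e', 'd', 'c', 'b', 'a'] -> ['e', 'd', 'c', 'b', 'a']
'b': index 3 in ['e', 'd', 'c', 'b', 'a'] -> ['b', 'e', 'd', 'c', 'a']
'e': index 1 in ['b', 'e', 'd', 'c', 'a'] -> ['e', 'b', 'd', 'c', 'a']
'e': index 0 in ['e', 'b', 'd', 'c', 'a'] -> ['e', 'b', 'd', 'c', 'a']


Output: [1, 1, 1, 2, 3, 0, 4, 0, 3, 1, 0]


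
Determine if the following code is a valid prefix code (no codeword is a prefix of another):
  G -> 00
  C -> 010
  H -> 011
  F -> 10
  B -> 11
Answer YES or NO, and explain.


Checking each pair (does one codeword prefix another?):
  G='00' vs C='010': no prefix
  G='00' vs H='011': no prefix
  G='00' vs F='10': no prefix
  G='00' vs B='11': no prefix
  C='010' vs G='00': no prefix
  C='010' vs H='011': no prefix
  C='010' vs F='10': no prefix
  C='010' vs B='11': no prefix
  H='011' vs G='00': no prefix
  H='011' vs C='010': no prefix
  H='011' vs F='10': no prefix
  H='011' vs B='11': no prefix
  F='10' vs G='00': no prefix
  F='10' vs C='010': no prefix
  F='10' vs H='011': no prefix
  F='10' vs B='11': no prefix
  B='11' vs G='00': no prefix
  B='11' vs C='010': no prefix
  B='11' vs H='011': no prefix
  B='11' vs F='10': no prefix
No violation found over all pairs.

YES -- this is a valid prefix code. No codeword is a prefix of any other codeword.


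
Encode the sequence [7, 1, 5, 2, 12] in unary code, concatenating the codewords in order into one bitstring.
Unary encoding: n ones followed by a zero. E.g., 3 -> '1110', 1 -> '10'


Encode each number as n ones followed by a terminating 0:
  7 -> 11111110 (8 bits)
  1 -> 10 (2 bits)
  5 -> 111110 (6 bits)
  2 -> 110 (3 bits)
  12 -> 1111111111110 (13 bits)
Total length = 8 + 2 + 6 + 3 + 13 = 32 bits.

Unary([7, 1, 5, 2, 12]) = 11111110101111101101111111111110 (32 bits)


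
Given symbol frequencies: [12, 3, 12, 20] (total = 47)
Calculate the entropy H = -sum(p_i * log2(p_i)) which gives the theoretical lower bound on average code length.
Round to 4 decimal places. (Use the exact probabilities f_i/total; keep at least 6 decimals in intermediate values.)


Per-symbol terms -p_i * log2(p_i) with p_i = f_i/47:
  p = 12/47 = 0.255319: log2(p) = -1.969626, -p*log2(p) = 0.502883
  p = 3/47 = 0.063830: log2(p) = -3.969626, -p*log2(p) = 0.253380
  p = 12/47 = 0.255319: log2(p) = -1.969626, -p*log2(p) = 0.502883
  p = 20/47 = 0.425532: log2(p) = -1.232661, -p*log2(p) = 0.524536
H = 0.502883 + 0.253380 + 0.502883 + 0.524536 = 1.783682

H = 1.7837 bits/symbol


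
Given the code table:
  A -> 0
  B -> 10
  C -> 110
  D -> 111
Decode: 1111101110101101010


Decoding:
111 -> D
110 -> C
111 -> D
0 -> A
10 -> B
110 -> C
10 -> B
10 -> B


Result: DCDABCBB


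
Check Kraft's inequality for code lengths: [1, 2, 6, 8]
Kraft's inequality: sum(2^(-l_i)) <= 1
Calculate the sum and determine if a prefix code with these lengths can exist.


Sum = 2^(-1) + 2^(-2) + 2^(-6) + 2^(-8)
    = 0.5 + 0.25 + 0.015625 + 0.00390625
    = 197/256 = 0.76953125
Since 0.76953125 <= 1, Kraft's inequality IS satisfied.
A prefix code with these lengths CAN exist.

Kraft sum = 0.76953125. Satisfied.


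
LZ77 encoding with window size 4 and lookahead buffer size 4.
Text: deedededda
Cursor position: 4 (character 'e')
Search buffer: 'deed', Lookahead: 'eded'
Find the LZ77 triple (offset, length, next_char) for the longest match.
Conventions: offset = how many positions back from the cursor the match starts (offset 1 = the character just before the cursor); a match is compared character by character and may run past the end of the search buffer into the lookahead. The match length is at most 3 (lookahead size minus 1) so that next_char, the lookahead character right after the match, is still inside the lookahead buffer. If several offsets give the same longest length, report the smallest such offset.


Try each offset into the search buffer:
  offset=1 (pos 3, char 'd'): match length 0
  offset=2 (pos 2, char 'e'): match length 3
  offset=3 (pos 1, char 'e'): match length 1
  offset=4 (pos 0, char 'd'): match length 0
Longest match has length 3 at offset 2.
next_char = character at position 4 + 3 = 7 -> 'd'

Best match: offset=2, length=3 (matching 'ede' starting at position 2)
LZ77 triple: (2, 3, 'd')


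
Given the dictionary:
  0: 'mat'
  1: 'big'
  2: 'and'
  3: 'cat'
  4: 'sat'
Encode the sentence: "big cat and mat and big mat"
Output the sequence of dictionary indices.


Look up each word in the dictionary:
  'big' -> 1
  'cat' -> 3
  'and' -> 2
  'mat' -> 0
  'and' -> 2
  'big' -> 1
  'mat' -> 0

Encoded: [1, 3, 2, 0, 2, 1, 0]


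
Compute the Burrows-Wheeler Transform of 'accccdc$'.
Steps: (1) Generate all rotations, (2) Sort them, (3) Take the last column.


Rotations (sorted):
  0: $accccdc -> last char: c
  1: accccdc$ -> last char: $
  2: c$accccd -> last char: d
  3: ccccdc$a -> last char: a
  4: cccdc$ac -> last char: c
  5: ccdc$acc -> last char: c
  6: cdc$accc -> last char: c
  7: dc$acccc -> last char: c


BWT = c$dacccc


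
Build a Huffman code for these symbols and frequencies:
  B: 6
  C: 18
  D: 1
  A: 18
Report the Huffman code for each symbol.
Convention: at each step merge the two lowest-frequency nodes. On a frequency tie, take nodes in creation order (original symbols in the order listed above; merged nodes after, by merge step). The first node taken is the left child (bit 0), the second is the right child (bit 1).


Huffman tree construction:
Step 1: Merge D(1) + B(6) = 7
Step 2: Merge (D+B)(7) + C(18) = 25
Step 3: Merge A(18) + ((D+B)+C)(25) = 43
Read each symbol's code off the tree from the root (left child = 0, right child = 1).

Codes:
  B: 101 (length 3)
  C: 11 (length 2)
  D: 100 (length 3)
  A: 0 (length 1)
Average code length: 75/43 = 1.7442 bits/symbol


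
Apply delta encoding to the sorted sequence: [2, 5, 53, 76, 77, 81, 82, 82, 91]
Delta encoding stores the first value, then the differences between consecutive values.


First value: 2
Deltas:
  5 - 2 = 3
  53 - 5 = 48
  76 - 53 = 23
  77 - 76 = 1
  81 - 77 = 4
  82 - 81 = 1
  82 - 82 = 0
  91 - 82 = 9


Delta encoded: [2, 3, 48, 23, 1, 4, 1, 0, 9]


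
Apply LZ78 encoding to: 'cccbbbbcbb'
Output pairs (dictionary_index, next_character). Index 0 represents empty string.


LZ78 encoding steps:
Dictionary: {0: ''}
Step 1: w='' (idx 0), next='c' -> output (0, 'c'), add 'c' as idx 1
Step 2: w='c' (idx 1), next='c' -> output (1, 'c'), add 'cc' as idx 2
Step 3: w='' (idx 0), next='b' -> output (0, 'b'), add 'b' as idx 3
Step 4: w='b' (idx 3), next='b' -> output (3, 'b'), add 'bb' as idx 4
Step 5: w='b' (idx 3), next='c' -> output (3, 'c'), add 'bc' as idx 5
Step 6: w='bb' (idx 4), end of input -> output (4, '')


Encoded: [(0, 'c'), (1, 'c'), (0, 'b'), (3, 'b'), (3, 'c'), (4, '')]


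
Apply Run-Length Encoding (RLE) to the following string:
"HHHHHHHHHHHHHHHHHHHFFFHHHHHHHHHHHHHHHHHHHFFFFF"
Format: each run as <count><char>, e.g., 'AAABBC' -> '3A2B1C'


Scanning runs left to right:
  i=0: run of 'H' x 19 -> '19H'
  i=19: run of 'F' x 3 -> '3F'
  i=22: run of 'H' x 19 -> '19H'
  i=41: run of 'F' x 5 -> '5F'

RLE = 19H3F19H5F


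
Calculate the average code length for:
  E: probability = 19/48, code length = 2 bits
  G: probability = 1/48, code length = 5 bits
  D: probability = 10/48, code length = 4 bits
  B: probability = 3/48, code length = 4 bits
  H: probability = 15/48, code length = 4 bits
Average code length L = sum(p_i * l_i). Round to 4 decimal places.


Weighted contributions p_i * l_i:
  E: (19/48) * 2 = 38/48
  G: (1/48) * 5 = 5/48
  D: (10/48) * 4 = 40/48
  B: (3/48) * 4 = 12/48
  H: (15/48) * 4 = 60/48
Sum = (38 + 5 + 40 + 12 + 60)/48 = 155/48

L = 155/48 = 3.2292 bits/symbol


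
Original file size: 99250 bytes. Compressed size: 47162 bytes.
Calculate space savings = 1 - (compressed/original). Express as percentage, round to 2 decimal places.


ratio = compressed/original = 47162/99250 = 0.475184
savings = 1 - ratio = 1 - 0.475184 = 0.524816
as a percentage: 0.524816 * 100 = 52.48%

Space savings = 1 - 47162/99250 = 52.48%


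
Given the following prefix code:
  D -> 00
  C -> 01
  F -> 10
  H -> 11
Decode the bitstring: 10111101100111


Decoding step by step:
Bits 10 -> F
Bits 11 -> H
Bits 11 -> H
Bits 01 -> C
Bits 10 -> F
Bits 01 -> C
Bits 11 -> H


Decoded message: FHHCFCH


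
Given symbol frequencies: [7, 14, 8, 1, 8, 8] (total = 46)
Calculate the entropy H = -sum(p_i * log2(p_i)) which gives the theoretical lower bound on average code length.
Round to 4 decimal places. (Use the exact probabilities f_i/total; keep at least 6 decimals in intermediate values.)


Per-symbol terms -p_i * log2(p_i) with p_i = f_i/46:
  p = 7/46 = 0.152174: log2(p) = -2.716207, -p*log2(p) = 0.413336
  p = 14/46 = 0.304348: log2(p) = -1.716207, -p*log2(p) = 0.522324
  p = 8/46 = 0.173913: log2(p) = -2.523562, -p*log2(p) = 0.438880
  p = 1/46 = 0.021739: log2(p) = -5.523562, -p*log2(p) = 0.120077
  p = 8/46 = 0.173913: log2(p) = -2.523562, -p*log2(p) = 0.438880
  p = 8/46 = 0.173913: log2(p) = -2.523562, -p*log2(p) = 0.438880
H = 0.413336 + 0.522324 + 0.438880 + 0.120077 + 0.438880 + 0.438880 = 2.372377

H = 2.3724 bits/symbol


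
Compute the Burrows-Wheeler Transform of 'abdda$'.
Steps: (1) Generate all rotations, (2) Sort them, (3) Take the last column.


Rotations (sorted):
  0: $abdda -> last char: a
  1: a$abdd -> last char: d
  2: abdda$ -> last char: $
  3: bdda$a -> last char: a
  4: da$abd -> last char: d
  5: dda$ab -> last char: b


BWT = ad$adb


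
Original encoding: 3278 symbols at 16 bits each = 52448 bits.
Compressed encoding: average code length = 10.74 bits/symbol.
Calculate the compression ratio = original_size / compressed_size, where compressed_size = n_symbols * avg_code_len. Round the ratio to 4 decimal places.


original_size = n_symbols * orig_bits = 3278 * 16 = 52448 bits
compressed_size = n_symbols * avg_code_len = 3278 * 10.74 = 35205.72 bits
ratio = original_size / compressed_size = 52448 / 35205.72 = 1.4898

Compression ratio = 1.4898


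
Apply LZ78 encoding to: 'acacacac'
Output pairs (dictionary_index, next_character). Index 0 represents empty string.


LZ78 encoding steps:
Dictionary: {0: ''}
Step 1: w='' (idx 0), next='a' -> output (0, 'a'), add 'a' as idx 1
Step 2: w='' (idx 0), next='c' -> output (0, 'c'), add 'c' as idx 2
Step 3: w='a' (idx 1), next='c' -> output (1, 'c'), add 'ac' as idx 3
Step 4: w='ac' (idx 3), next='a' -> output (3, 'a'), add 'aca' as idx 4
Step 5: w='c' (idx 2), end of input -> output (2, '')


Encoded: [(0, 'a'), (0, 'c'), (1, 'c'), (3, 'a'), (2, '')]


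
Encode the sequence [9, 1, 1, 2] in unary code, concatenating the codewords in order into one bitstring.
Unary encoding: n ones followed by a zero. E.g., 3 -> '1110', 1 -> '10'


Encode each number as n ones followed by a terminating 0:
  9 -> 1111111110 (10 bits)
  1 -> 10 (2 bits)
  1 -> 10 (2 bits)
  2 -> 110 (3 bits)
Total length = 10 + 2 + 2 + 3 = 17 bits.

Unary([9, 1, 1, 2]) = 11111111101010110 (17 bits)


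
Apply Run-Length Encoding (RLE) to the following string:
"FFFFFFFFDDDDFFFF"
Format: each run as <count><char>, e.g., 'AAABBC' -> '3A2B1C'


Scanning runs left to right:
  i=0: run of 'F' x 8 -> '8F'
  i=8: run of 'D' x 4 -> '4D'
  i=12: run of 'F' x 4 -> '4F'

RLE = 8F4D4F


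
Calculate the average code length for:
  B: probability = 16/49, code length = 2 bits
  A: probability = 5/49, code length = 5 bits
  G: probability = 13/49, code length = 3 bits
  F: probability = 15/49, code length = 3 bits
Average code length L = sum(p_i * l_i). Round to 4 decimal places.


Weighted contributions p_i * l_i:
  B: (16/49) * 2 = 32/49
  A: (5/49) * 5 = 25/49
  G: (13/49) * 3 = 39/49
  F: (15/49) * 3 = 45/49
Sum = (32 + 25 + 39 + 45)/49 = 141/49

L = 141/49 = 2.8776 bits/symbol


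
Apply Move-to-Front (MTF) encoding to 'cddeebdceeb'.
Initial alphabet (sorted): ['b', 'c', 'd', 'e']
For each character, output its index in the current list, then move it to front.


MTF encoding:
'c': index 1 in ['b', 'c', 'd', 'e'] -> ['c', 'b', 'd', 'e']
'd': index 2 in ['c', 'b', 'd', 'e'] -> ['d', 'c', 'b', 'e']
'd': index 0 in ['d', 'c', 'b', 'e'] -> ['d', 'c', 'b', 'e']
'e': index 3 in ['d', 'c', 'b', 'e'] -> ['e', 'd', 'c', 'b']
'e': index 0 in ['e', 'd', 'c', 'b'] -> ['e', 'd', 'c', 'b']
'b': index 3 in ['e', 'd', 'c', 'b'] -> ['b', 'e', 'd', 'c']
'd': index 2 in ['b', 'e', 'd', 'c'] -> ['d', 'b', 'e', 'c']
'c': index 3 in ['d', 'b', 'e', 'c'] -> ['c', 'd', 'b', 'e']
'e': index 3 in ['c', 'd', 'b', 'e'] -> ['e', 'c', 'd', 'b']
'e': index 0 in ['e', 'c', 'd', 'b'] -> ['e', 'c', 'd', 'b']
'b': index 3 in ['e', 'c', 'd', 'b'] -> ['b', 'e', 'c', 'd']


Output: [1, 2, 0, 3, 0, 3, 2, 3, 3, 0, 3]


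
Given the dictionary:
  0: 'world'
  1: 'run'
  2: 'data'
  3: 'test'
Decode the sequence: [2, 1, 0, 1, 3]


Look up each index in the dictionary:
  2 -> 'data'
  1 -> 'run'
  0 -> 'world'
  1 -> 'run'
  3 -> 'test'

Decoded: "data run world run test"


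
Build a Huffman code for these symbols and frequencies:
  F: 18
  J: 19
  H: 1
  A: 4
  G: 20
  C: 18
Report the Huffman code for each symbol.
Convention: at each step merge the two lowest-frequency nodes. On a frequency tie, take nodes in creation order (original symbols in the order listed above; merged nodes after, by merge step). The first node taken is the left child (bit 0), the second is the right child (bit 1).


Huffman tree construction:
Step 1: Merge H(1) + A(4) = 5
Step 2: Merge (H+A)(5) + F(18) = 23
Step 3: Merge C(18) + J(19) = 37
Step 4: Merge G(20) + ((H+A)+F)(23) = 43
Step 5: Merge (C+J)(37) + (G+((H+A)+F))(43) = 80
Read each symbol's code off the tree from the root (left child = 0, right child = 1).

Codes:
  F: 111 (length 3)
  J: 01 (length 2)
  H: 1100 (length 4)
  A: 1101 (length 4)
  G: 10 (length 2)
  C: 00 (length 2)
Average code length: 188/80 = 2.3500 bits/symbol


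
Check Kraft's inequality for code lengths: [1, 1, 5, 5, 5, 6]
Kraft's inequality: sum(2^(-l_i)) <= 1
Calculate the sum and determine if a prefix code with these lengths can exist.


Sum = 2^(-1) + 2^(-1) + 2^(-5) + 2^(-5) + 2^(-5) + 2^(-6)
    = 0.5 + 0.5 + 0.03125 + 0.03125 + 0.03125 + 0.015625
    = 71/64 = 1.109375
Since 1.109375 > 1, Kraft's inequality is NOT satisfied.
A prefix code with these lengths CANNOT exist.

Kraft sum = 1.109375. Not satisfied.


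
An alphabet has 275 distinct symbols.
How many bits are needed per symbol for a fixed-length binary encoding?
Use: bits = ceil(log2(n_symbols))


log2(275) = 8.1033
Bracket: 2^8 = 256 < 275 <= 2^9 = 512
So ceil(log2(275)) = 9

bits = ceil(log2(275)) = ceil(8.1033) = 9 bits


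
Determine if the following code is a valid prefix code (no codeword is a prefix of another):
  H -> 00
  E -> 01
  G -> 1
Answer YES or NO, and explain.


Checking each pair (does one codeword prefix another?):
  H='00' vs E='01': no prefix
  H='00' vs G='1': no prefix
  E='01' vs H='00': no prefix
  E='01' vs G='1': no prefix
  G='1' vs H='00': no prefix
  G='1' vs E='01': no prefix
No violation found over all pairs.

YES -- this is a valid prefix code. No codeword is a prefix of any other codeword.


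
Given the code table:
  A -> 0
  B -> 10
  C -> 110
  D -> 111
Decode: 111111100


Decoding:
111 -> D
111 -> D
10 -> B
0 -> A


Result: DDBA


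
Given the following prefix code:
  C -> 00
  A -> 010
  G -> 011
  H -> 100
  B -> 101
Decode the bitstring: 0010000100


Decoding step by step:
Bits 00 -> C
Bits 100 -> H
Bits 00 -> C
Bits 100 -> H


Decoded message: CHCH


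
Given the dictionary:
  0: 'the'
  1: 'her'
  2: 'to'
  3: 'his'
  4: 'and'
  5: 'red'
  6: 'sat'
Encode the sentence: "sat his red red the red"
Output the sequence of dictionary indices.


Look up each word in the dictionary:
  'sat' -> 6
  'his' -> 3
  'red' -> 5
  'red' -> 5
  'the' -> 0
  'red' -> 5

Encoded: [6, 3, 5, 5, 0, 5]


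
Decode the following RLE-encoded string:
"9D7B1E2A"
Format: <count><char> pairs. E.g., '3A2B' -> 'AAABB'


Expanding each <count><char> pair:
  9D -> 'DDDDDDDDD'
  7B -> 'BBBBBBB'
  1E -> 'E'
  2A -> 'AA'

Decoded = DDDDDDDDDBBBBBBBEAA


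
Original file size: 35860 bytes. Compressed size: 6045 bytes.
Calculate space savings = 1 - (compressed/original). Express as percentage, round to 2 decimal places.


ratio = compressed/original = 6045/35860 = 0.168572
savings = 1 - ratio = 1 - 0.168572 = 0.831428
as a percentage: 0.831428 * 100 = 83.14%

Space savings = 1 - 6045/35860 = 83.14%


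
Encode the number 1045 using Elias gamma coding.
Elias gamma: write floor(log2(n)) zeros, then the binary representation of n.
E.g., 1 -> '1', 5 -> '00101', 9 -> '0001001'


num_bits = floor(log2(1045)) + 1 = 11
leading_zeros = num_bits - 1 = 10
binary(1045) = 10000010101

Elias gamma(1045) = '0000000000' + '10000010101' = 000000000010000010101 (21 bits)


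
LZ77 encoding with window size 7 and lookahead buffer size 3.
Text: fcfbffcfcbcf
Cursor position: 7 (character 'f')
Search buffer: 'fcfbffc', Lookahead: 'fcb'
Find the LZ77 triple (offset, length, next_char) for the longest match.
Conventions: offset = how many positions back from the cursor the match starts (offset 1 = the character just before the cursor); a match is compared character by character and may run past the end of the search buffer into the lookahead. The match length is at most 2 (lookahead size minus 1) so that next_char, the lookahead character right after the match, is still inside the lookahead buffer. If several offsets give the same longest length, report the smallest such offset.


Try each offset into the search buffer:
  offset=1 (pos 6, char 'c'): match length 0
  offset=2 (pos 5, char 'f'): match length 2
  offset=3 (pos 4, char 'f'): match length 1
  offset=4 (pos 3, char 'b'): match length 0
  offset=5 (pos 2, char 'f'): match length 1
  offset=6 (pos 1, char 'c'): match length 0
  offset=7 (pos 0, char 'f'): match length 2
Longest match has length 2, found at offsets 2, 7; take the smallest, offset 2.
next_char = character at position 7 + 2 = 9 -> 'b'

Best match: offset=2, length=2 (matching 'fc' starting at position 5)
LZ77 triple: (2, 2, 'b')


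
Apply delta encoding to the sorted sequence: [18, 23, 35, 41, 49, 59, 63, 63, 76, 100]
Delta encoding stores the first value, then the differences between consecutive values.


First value: 18
Deltas:
  23 - 18 = 5
  35 - 23 = 12
  41 - 35 = 6
  49 - 41 = 8
  59 - 49 = 10
  63 - 59 = 4
  63 - 63 = 0
  76 - 63 = 13
  100 - 76 = 24


Delta encoded: [18, 5, 12, 6, 8, 10, 4, 0, 13, 24]


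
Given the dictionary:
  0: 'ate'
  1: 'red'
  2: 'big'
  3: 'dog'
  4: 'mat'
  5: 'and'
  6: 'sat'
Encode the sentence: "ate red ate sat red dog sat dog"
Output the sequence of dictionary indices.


Look up each word in the dictionary:
  'ate' -> 0
  'red' -> 1
  'ate' -> 0
  'sat' -> 6
  'red' -> 1
  'dog' -> 3
  'sat' -> 6
  'dog' -> 3

Encoded: [0, 1, 0, 6, 1, 3, 6, 3]


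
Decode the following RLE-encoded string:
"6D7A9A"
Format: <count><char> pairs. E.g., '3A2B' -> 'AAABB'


Expanding each <count><char> pair:
  6D -> 'DDDDDD'
  7A -> 'AAAAAAA'
  9A -> 'AAAAAAAAA'

Decoded = DDDDDDAAAAAAAAAAAAAAAA


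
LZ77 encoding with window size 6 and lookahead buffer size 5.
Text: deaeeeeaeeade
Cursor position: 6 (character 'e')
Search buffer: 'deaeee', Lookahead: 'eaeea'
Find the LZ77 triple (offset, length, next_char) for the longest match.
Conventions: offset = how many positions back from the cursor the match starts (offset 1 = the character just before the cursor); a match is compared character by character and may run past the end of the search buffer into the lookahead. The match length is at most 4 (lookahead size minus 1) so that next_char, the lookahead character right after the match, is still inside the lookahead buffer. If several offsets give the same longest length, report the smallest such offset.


Try each offset into the search buffer:
  offset=1 (pos 5, char 'e'): match length 1
  offset=2 (pos 4, char 'e'): match length 1
  offset=3 (pos 3, char 'e'): match length 1
  offset=4 (pos 2, char 'a'): match length 0
  offset=5 (pos 1, char 'e'): match length 4
  offset=6 (pos 0, char 'd'): match length 0
Longest match has length 4 at offset 5.
next_char = character at position 6 + 4 = 10 -> 'a'

Best match: offset=5, length=4 (matching 'eaee' starting at position 1)
LZ77 triple: (5, 4, 'a')
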